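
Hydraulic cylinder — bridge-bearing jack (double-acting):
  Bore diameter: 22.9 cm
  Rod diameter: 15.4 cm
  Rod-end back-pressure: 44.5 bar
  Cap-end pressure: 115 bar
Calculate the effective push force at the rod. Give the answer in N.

F ≈ 3.73e5 N

Cap-side area A_cap = π/4 × (22.9 cm)² = 411.9 cm^2
Rod-side annular area A_ann = π/4 × (22.9² − 15.4²) = 225.6 cm^2
Net thrust = P_cap·A_cap − P_rod·A_ann = 4.737e5 N − 1.004e5 N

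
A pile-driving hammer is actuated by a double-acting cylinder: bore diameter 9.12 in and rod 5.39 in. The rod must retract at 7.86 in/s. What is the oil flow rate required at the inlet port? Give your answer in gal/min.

Rod-side annular area A_ann = π/4 × (9.12² − 5.39²) = 42.51 in^2
Q = A × v

Q ≈ 86.8 gal/min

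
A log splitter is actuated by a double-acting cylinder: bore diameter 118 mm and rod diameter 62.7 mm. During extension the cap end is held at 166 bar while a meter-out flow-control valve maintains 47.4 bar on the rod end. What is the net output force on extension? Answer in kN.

F ≈ 144 kN

Cap-side area A_cap = π/4 × (118 mm)² = 10940 mm^2
Rod-side annular area A_ann = π/4 × (118² − 62.7²) = 7848 mm^2
Net thrust = P_cap·A_cap − P_rod·A_ann = 181.5 kN − 37.20 kN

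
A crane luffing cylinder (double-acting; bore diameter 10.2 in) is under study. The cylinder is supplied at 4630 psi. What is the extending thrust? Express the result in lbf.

F ≈ 3.78e5 lbf

Cap-side area A_cap = π/4 × (10.2 in)² = 81.71 in^2
F = P × A_cap = 4630 psi × A_cap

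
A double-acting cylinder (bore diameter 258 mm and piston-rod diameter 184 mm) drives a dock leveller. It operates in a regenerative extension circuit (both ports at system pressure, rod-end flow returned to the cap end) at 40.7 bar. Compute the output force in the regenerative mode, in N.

F ≈ 1.08e5 N

With equal pressure on both faces, forces on the annular region cancel; the net push is pressure × rod cross-section.
Rod cross-section A_rod = π/4 × (184 mm)² = 26590 mm^2
F = P × A_rod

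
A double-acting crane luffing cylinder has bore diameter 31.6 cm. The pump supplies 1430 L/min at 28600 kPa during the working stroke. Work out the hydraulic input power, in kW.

W ≈ 682 kW

Hydraulic power = P × Q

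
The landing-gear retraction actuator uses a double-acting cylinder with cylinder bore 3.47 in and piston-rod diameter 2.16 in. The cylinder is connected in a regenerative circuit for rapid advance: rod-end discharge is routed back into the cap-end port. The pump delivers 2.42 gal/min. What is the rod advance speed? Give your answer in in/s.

v ≈ 2.54 in/s

In regeneration the rod-end outflow joins the pump flow into the cap end, so the net volume the pump must supply per unit advance equals the rod cross-section area.
Rod cross-section A_rod = π/4 × (2.16 in)² = 3.664 in^2
v = Q_pump / A_rod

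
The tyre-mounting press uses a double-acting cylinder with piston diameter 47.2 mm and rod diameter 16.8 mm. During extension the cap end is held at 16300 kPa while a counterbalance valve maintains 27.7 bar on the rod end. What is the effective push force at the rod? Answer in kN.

F ≈ 24.3 kN

Cap-side area A_cap = π/4 × (47.2 mm)² = 1750 mm^2
Rod-side annular area A_ann = π/4 × (47.2² − 16.8²) = 1528 mm^2
Net thrust = P_cap·A_cap − P_rod·A_ann = 28.52 kN − 4.233 kN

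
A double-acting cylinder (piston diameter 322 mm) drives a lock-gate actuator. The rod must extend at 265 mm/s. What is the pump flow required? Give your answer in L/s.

Q ≈ 21.6 L/s

Cap-side area A_cap = π/4 × (322 mm)² = 81430 mm^2
Q = A × v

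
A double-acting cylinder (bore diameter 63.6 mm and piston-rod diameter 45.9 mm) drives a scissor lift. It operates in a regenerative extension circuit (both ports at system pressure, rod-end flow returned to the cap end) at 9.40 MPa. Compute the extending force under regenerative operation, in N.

With equal pressure on both faces, forces on the annular region cancel; the net push is pressure × rod cross-section.
Rod cross-section A_rod = π/4 × (45.9 mm)² = 1655 mm^2
F = P × A_rod

F ≈ 15600 N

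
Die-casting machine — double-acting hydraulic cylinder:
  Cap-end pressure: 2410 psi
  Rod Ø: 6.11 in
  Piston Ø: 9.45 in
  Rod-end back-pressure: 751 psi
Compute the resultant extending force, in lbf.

Cap-side area A_cap = π/4 × (9.45 in)² = 70.14 in^2
Rod-side annular area A_ann = π/4 × (9.45² − 6.11²) = 40.82 in^2
Net thrust = P_cap·A_cap − P_rod·A_ann = 1.690e5 lbf − 30650 lbf

F ≈ 1.38e5 lbf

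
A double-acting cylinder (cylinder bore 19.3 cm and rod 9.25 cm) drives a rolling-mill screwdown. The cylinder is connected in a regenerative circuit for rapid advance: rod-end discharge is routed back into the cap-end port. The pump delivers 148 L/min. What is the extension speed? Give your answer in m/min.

In regeneration the rod-end outflow joins the pump flow into the cap end, so the net volume the pump must supply per unit advance equals the rod cross-section area.
Rod cross-section A_rod = π/4 × (9.25 cm)² = 67.20 cm^2
v = Q_pump / A_rod

v ≈ 22.0 m/min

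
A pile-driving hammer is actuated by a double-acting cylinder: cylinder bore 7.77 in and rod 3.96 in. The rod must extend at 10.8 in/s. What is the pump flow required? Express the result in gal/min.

Cap-side area A_cap = π/4 × (7.77 in)² = 47.42 in^2
Q = A × v

Q ≈ 133 gal/min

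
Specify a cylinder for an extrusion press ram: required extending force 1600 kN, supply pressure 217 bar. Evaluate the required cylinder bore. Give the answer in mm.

Extension force acts on the full piston face: F = P × (π/4)D².
D = √(4F / (πP)) = √(4 × 1600 kN / (π × 217 bar))

D ≈ 306 mm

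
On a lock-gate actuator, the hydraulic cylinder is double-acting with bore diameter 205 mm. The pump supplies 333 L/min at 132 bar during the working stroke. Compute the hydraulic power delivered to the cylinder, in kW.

Hydraulic power = P × Q

W ≈ 73.3 kW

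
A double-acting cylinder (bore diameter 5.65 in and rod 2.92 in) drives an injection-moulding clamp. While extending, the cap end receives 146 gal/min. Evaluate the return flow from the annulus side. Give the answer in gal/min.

Q_out ≈ 107 gal/min

Cap-side area A_cap = π/4 × (5.65 in)² = 25.07 in^2
Rod-side annular area A_ann = π/4 × (5.65² − 2.92²) = 18.38 in^2
Piston speed v = Q_in/A_cap; rod-end outflow Q_out = v × A_ann = Q_in × A_ann/A_cap.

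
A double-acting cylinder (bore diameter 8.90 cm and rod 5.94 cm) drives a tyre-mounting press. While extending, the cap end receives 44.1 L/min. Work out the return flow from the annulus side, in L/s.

Q_out ≈ 0.408 L/s

Cap-side area A_cap = π/4 × (8.90 cm)² = 62.21 cm^2
Rod-side annular area A_ann = π/4 × (8.90² − 5.94²) = 34.50 cm^2
Piston speed v = Q_in/A_cap; rod-end outflow Q_out = v × A_ann = Q_in × A_ann/A_cap.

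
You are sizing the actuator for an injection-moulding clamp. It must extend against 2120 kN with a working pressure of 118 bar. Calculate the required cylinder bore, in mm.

D ≈ 478 mm

Extension force acts on the full piston face: F = P × (π/4)D².
D = √(4F / (πP)) = √(4 × 2120 kN / (π × 118 bar))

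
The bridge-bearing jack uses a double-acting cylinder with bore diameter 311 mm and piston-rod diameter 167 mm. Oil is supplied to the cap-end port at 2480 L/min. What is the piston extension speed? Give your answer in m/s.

v ≈ 0.544 m/s

Cap-side area A_cap = π/4 × (311 mm)² = 75960 mm^2
v = Q / A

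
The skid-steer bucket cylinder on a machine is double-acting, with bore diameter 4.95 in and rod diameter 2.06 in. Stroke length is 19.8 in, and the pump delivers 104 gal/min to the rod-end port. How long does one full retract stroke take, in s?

Rod-side annular area A_ann = π/4 × (4.95² − 2.06²) = 15.91 in^2
Swept volume V = A × L; t = V / Q = A·L / Q

t ≈ 0.787 s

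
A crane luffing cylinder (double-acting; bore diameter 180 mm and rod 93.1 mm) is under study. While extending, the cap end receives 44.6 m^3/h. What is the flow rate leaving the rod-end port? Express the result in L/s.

Cap-side area A_cap = π/4 × (180 mm)² = 25450 mm^2
Rod-side annular area A_ann = π/4 × (180² − 93.1²) = 18640 mm^2
Piston speed v = Q_in/A_cap; rod-end outflow Q_out = v × A_ann = Q_in × A_ann/A_cap.

Q_out ≈ 9.07 L/s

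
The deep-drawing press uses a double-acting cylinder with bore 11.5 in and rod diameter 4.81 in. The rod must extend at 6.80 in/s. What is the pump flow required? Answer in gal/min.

Q ≈ 183 gal/min

Cap-side area A_cap = π/4 × (11.5 in)² = 103.9 in^2
Q = A × v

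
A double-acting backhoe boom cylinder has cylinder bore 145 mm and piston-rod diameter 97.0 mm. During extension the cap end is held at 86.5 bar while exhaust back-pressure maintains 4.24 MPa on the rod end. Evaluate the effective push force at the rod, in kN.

Cap-side area A_cap = π/4 × (145 mm)² = 16510 mm^2
Rod-side annular area A_ann = π/4 × (145² − 97.0²) = 9123 mm^2
Net thrust = P_cap·A_cap − P_rod·A_ann = 142.8 kN − 38.68 kN

F ≈ 104 kN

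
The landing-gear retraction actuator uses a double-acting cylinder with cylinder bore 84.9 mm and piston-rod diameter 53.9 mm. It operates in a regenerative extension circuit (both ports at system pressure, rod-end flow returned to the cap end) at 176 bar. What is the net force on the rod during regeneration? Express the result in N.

With equal pressure on both faces, forces on the annular region cancel; the net push is pressure × rod cross-section.
Rod cross-section A_rod = π/4 × (53.9 mm)² = 2282 mm^2
F = P × A_rod

F ≈ 40200 N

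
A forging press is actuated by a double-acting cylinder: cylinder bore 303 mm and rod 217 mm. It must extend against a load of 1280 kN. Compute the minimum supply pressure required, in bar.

P ≈ 178 bar

Cap-side area A_cap = π/4 × (303 mm)² = 72110 mm^2
P = F / A = 1280 kN / A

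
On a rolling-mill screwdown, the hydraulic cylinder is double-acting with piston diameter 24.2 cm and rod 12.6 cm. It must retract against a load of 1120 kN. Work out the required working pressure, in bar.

Rod-side annular area A_ann = π/4 × (24.2² − 12.6²) = 335.3 cm^2
Retraction: pressure acts on the annular area.
P = F / A = 1120 kN / A

P ≈ 334 bar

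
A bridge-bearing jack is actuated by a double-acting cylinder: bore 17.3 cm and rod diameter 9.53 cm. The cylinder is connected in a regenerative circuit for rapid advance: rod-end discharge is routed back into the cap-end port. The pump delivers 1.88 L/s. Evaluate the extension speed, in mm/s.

v ≈ 264 mm/s

In regeneration the rod-end outflow joins the pump flow into the cap end, so the net volume the pump must supply per unit advance equals the rod cross-section area.
Rod cross-section A_rod = π/4 × (9.53 cm)² = 71.33 cm^2
v = Q_pump / A_rod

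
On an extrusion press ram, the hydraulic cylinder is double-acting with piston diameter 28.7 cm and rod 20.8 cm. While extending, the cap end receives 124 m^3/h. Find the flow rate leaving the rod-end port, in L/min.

Cap-side area A_cap = π/4 × (28.7 cm)² = 646.9 cm^2
Rod-side annular area A_ann = π/4 × (28.7² − 20.8²) = 307.1 cm^2
Piston speed v = Q_in/A_cap; rod-end outflow Q_out = v × A_ann = Q_in × A_ann/A_cap.

Q_out ≈ 981 L/min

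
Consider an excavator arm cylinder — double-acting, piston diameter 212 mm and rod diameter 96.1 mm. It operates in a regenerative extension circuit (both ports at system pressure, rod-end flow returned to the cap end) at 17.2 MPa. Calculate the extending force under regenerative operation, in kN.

With equal pressure on both faces, forces on the annular region cancel; the net push is pressure × rod cross-section.
Rod cross-section A_rod = π/4 × (96.1 mm)² = 7253 mm^2
F = P × A_rod

F ≈ 125 kN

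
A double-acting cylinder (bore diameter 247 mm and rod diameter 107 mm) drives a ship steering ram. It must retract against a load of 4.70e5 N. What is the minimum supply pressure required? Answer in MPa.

P ≈ 12.1 MPa

Rod-side annular area A_ann = π/4 × (247² − 107²) = 38920 mm^2
Retraction: pressure acts on the annular area.
P = F / A = 4.70e5 N / A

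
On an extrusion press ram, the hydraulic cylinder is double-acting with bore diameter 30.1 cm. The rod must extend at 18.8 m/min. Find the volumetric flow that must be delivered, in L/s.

Q ≈ 22.3 L/s

Cap-side area A_cap = π/4 × (30.1 cm)² = 711.6 cm^2
Q = A × v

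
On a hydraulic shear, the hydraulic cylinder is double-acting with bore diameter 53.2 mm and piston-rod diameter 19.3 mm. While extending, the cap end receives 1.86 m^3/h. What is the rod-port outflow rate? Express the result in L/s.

Q_out ≈ 0.449 L/s

Cap-side area A_cap = π/4 × (53.2 mm)² = 2223 mm^2
Rod-side annular area A_ann = π/4 × (53.2² − 19.3²) = 1930 mm^2
Piston speed v = Q_in/A_cap; rod-end outflow Q_out = v × A_ann = Q_in × A_ann/A_cap.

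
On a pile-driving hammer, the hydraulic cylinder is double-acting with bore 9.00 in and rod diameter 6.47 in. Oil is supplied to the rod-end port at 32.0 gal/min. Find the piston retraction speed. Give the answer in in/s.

Rod-side annular area A_ann = π/4 × (9.00² − 6.47²) = 30.74 in^2
Flow into the rod-end port fills the annular volume.
v = Q / A

v ≈ 4.01 in/s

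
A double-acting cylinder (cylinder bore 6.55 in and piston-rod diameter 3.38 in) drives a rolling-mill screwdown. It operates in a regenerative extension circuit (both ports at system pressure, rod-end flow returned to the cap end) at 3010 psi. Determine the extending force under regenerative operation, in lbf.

With equal pressure on both faces, forces on the annular region cancel; the net push is pressure × rod cross-section.
Rod cross-section A_rod = π/4 × (3.38 in)² = 8.973 in^2
F = P × A_rod

F ≈ 27000 lbf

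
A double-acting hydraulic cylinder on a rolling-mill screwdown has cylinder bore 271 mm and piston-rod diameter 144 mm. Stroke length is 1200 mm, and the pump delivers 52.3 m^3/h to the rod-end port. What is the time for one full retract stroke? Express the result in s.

t ≈ 3.42 s

Rod-side annular area A_ann = π/4 × (271² − 144²) = 41390 mm^2
Swept volume V = A × L; t = V / Q = A·L / Q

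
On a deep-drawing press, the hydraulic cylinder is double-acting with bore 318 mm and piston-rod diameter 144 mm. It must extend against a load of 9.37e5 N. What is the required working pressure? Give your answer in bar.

P ≈ 118 bar

Cap-side area A_cap = π/4 × (318 mm)² = 79420 mm^2
P = F / A = 9.37e5 N / A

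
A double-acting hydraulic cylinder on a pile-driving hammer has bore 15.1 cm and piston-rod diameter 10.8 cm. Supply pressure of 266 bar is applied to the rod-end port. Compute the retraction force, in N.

F ≈ 2.33e5 N

Rod-side annular area A_ann = π/4 × (15.1² − 10.8²) = 87.47 cm^2
On retraction the pressure acts on the annular area (bore minus rod).
F = P × A_ann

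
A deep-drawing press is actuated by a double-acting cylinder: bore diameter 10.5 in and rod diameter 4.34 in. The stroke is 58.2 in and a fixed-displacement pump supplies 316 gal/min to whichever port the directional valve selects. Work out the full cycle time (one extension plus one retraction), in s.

t ≈ 7.58 s

Cap-side area A_cap = π/4 × (10.5 in)² = 86.59 in^2
Rod-side annular area A_ann = π/4 × (10.5² − 4.34²) = 71.80 in^2
t_ext = A_cap·L/Q = 4.142 s
t_ret = A_ann·L/Q = 3.435 s
t_cycle = t_ext + t_ret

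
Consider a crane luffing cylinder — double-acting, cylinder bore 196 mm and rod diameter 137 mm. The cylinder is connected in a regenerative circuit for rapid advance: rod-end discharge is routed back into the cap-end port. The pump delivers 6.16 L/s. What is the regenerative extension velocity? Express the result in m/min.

In regeneration the rod-end outflow joins the pump flow into the cap end, so the net volume the pump must supply per unit advance equals the rod cross-section area.
Rod cross-section A_rod = π/4 × (137 mm)² = 14740 mm^2
v = Q_pump / A_rod

v ≈ 25.1 m/min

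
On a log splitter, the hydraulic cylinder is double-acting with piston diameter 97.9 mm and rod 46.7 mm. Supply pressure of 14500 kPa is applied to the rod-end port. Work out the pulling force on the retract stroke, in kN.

Rod-side annular area A_ann = π/4 × (97.9² − 46.7²) = 5815 mm^2
On retraction the pressure acts on the annular area (bore minus rod).
F = P × A_ann

F ≈ 84.3 kN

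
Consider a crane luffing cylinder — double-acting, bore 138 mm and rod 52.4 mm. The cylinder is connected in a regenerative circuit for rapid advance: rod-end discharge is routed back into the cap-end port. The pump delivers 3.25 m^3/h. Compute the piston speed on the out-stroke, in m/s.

v ≈ 0.419 m/s

In regeneration the rod-end outflow joins the pump flow into the cap end, so the net volume the pump must supply per unit advance equals the rod cross-section area.
Rod cross-section A_rod = π/4 × (52.4 mm)² = 2157 mm^2
v = Q_pump / A_rod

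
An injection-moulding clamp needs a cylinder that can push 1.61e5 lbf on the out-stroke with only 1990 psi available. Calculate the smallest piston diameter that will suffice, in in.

D ≈ 10.1 in

Extension force acts on the full piston face: F = P × (π/4)D².
D = √(4F / (πP)) = √(4 × 1.61e5 lbf / (π × 1990 psi))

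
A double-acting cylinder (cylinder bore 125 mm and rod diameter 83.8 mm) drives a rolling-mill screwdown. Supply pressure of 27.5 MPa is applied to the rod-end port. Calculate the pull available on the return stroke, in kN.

F ≈ 186 kN

Rod-side annular area A_ann = π/4 × (125² − 83.8²) = 6756 mm^2
On retraction the pressure acts on the annular area (bore minus rod).
F = P × A_ann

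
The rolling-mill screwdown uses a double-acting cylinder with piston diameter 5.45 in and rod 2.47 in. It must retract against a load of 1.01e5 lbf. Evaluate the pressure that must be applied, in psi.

Rod-side annular area A_ann = π/4 × (5.45² − 2.47²) = 18.54 in^2
Retraction: pressure acts on the annular area.
P = F / A = 1.01e5 lbf / A

P ≈ 5450 psi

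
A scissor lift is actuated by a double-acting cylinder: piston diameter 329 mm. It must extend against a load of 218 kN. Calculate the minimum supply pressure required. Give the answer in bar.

Cap-side area A_cap = π/4 × (329 mm)² = 85010 mm^2
P = F / A = 218 kN / A

P ≈ 25.6 bar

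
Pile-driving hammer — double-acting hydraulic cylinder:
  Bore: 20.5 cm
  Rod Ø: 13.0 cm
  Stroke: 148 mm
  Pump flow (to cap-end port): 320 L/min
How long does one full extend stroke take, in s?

Cap-side area A_cap = π/4 × (20.5 cm)² = 330.1 cm^2
Swept volume V = A × L; t = V / Q = A·L / Q

t ≈ 0.916 s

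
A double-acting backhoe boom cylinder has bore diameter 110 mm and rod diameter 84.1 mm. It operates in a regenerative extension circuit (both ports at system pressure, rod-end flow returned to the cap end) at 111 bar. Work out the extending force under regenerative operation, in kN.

With equal pressure on both faces, forces on the annular region cancel; the net push is pressure × rod cross-section.
Rod cross-section A_rod = π/4 × (84.1 mm)² = 5555 mm^2
F = P × A_rod

F ≈ 61.7 kN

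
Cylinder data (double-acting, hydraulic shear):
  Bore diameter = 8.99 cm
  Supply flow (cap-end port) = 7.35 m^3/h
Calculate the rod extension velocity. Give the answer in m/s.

Cap-side area A_cap = π/4 × (8.99 cm)² = 63.48 cm^2
v = Q / A

v ≈ 0.322 m/s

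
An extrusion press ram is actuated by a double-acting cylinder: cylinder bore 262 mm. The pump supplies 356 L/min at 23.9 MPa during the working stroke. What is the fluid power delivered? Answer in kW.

Hydraulic power = P × Q

W ≈ 142 kW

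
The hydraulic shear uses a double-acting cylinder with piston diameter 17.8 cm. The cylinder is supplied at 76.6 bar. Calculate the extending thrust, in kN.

F ≈ 191 kN

Cap-side area A_cap = π/4 × (17.8 cm)² = 248.8 cm^2
F = P × A_cap = 76.6 bar × A_cap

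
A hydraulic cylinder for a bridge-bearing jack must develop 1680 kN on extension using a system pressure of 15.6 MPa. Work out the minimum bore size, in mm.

D ≈ 370 mm

Extension force acts on the full piston face: F = P × (π/4)D².
D = √(4F / (πP)) = √(4 × 1680 kN / (π × 15.6 MPa))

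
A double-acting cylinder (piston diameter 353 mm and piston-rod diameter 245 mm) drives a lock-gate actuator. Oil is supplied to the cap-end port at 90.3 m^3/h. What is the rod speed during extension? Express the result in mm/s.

v ≈ 256 mm/s

Cap-side area A_cap = π/4 × (353 mm)² = 97870 mm^2
v = Q / A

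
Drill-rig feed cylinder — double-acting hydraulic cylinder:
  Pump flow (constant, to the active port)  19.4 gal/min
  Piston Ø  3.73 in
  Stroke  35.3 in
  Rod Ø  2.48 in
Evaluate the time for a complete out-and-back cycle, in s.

Cap-side area A_cap = π/4 × (3.73 in)² = 10.93 in^2
Rod-side annular area A_ann = π/4 × (3.73² − 2.48²) = 6.097 in^2
t_ext = A_cap·L/Q = 5.164 s
t_ret = A_ann·L/Q = 2.881 s
t_cycle = t_ext + t_ret

t ≈ 8.05 s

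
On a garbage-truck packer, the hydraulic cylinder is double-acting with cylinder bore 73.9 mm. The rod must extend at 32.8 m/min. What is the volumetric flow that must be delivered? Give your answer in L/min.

Cap-side area A_cap = π/4 × (73.9 mm)² = 4289 mm^2
Q = A × v

Q ≈ 141 L/min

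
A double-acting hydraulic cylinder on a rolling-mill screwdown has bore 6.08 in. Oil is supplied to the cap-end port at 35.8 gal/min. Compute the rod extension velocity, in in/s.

Cap-side area A_cap = π/4 × (6.08 in)² = 29.03 in^2
v = Q / A

v ≈ 4.75 in/s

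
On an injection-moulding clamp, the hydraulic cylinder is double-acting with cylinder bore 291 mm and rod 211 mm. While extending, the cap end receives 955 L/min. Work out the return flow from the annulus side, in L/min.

Q_out ≈ 453 L/min

Cap-side area A_cap = π/4 × (291 mm)² = 66510 mm^2
Rod-side annular area A_ann = π/4 × (291² − 211²) = 31540 mm^2
Piston speed v = Q_in/A_cap; rod-end outflow Q_out = v × A_ann = Q_in × A_ann/A_cap.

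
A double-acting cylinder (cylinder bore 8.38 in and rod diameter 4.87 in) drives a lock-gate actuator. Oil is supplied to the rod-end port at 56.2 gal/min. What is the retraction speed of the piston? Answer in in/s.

Rod-side annular area A_ann = π/4 × (8.38² − 4.87²) = 36.53 in^2
Flow into the rod-end port fills the annular volume.
v = Q / A

v ≈ 5.92 in/s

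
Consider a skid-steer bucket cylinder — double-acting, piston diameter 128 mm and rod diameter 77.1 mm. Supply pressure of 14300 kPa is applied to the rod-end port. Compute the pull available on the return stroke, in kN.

F ≈ 117 kN

Rod-side annular area A_ann = π/4 × (128² − 77.1²) = 8199 mm^2
On retraction the pressure acts on the annular area (bore minus rod).
F = P × A_ann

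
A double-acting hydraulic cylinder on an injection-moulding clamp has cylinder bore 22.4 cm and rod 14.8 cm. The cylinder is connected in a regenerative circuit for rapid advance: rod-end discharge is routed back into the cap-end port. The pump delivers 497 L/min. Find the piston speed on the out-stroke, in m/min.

v ≈ 28.9 m/min

In regeneration the rod-end outflow joins the pump flow into the cap end, so the net volume the pump must supply per unit advance equals the rod cross-section area.
Rod cross-section A_rod = π/4 × (14.8 cm)² = 172.0 cm^2
v = Q_pump / A_rod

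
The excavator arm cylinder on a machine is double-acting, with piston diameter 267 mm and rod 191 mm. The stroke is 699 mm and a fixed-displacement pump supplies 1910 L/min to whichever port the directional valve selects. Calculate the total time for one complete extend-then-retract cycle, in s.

Cap-side area A_cap = π/4 × (267 mm)² = 55990 mm^2
Rod-side annular area A_ann = π/4 × (267² − 191²) = 27340 mm^2
t_ext = A_cap·L/Q = 1.229 s
t_ret = A_ann·L/Q = 0.6003 s
t_cycle = t_ext + t_ret

t ≈ 1.83 s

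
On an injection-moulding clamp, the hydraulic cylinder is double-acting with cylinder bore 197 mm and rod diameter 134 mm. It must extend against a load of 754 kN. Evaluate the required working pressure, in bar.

P ≈ 247 bar

Cap-side area A_cap = π/4 × (197 mm)² = 30480 mm^2
P = F / A = 754 kN / A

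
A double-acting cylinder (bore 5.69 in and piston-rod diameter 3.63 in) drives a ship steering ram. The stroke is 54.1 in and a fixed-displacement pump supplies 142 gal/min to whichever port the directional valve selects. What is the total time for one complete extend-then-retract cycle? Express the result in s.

t ≈ 4.01 s

Cap-side area A_cap = π/4 × (5.69 in)² = 25.43 in^2
Rod-side annular area A_ann = π/4 × (5.69² − 3.63²) = 15.08 in^2
t_ext = A_cap·L/Q = 2.516 s
t_ret = A_ann·L/Q = 1.492 s
t_cycle = t_ext + t_ret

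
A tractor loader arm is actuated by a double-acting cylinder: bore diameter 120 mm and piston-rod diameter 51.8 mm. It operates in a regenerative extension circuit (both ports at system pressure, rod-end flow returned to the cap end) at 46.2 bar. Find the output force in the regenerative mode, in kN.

F ≈ 9.74 kN

With equal pressure on both faces, forces on the annular region cancel; the net push is pressure × rod cross-section.
Rod cross-section A_rod = π/4 × (51.8 mm)² = 2107 mm^2
F = P × A_rod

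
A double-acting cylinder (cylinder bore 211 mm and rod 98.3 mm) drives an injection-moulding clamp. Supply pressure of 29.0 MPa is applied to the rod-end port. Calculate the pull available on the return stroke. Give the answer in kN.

Rod-side annular area A_ann = π/4 × (211² − 98.3²) = 27380 mm^2
On retraction the pressure acts on the annular area (bore minus rod).
F = P × A_ann

F ≈ 794 kN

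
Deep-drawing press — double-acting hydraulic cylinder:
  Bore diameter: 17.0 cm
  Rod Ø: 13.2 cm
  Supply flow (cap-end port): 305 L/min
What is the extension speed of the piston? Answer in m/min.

v ≈ 13.4 m/min

Cap-side area A_cap = π/4 × (17.0 cm)² = 227.0 cm^2
v = Q / A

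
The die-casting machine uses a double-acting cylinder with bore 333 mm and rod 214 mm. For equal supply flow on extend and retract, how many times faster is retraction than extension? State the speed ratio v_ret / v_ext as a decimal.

v_ret/v_ext ≈ 1.70

Cap-side area A_cap = π/4 × (333 mm)² = 87090 mm^2
Rod-side annular area A_ann = π/4 × (333² − 214²) = 51120 mm^2
For equal Q, v ∝ 1/A, so v_ret/v_ext = A_cap/A_ann.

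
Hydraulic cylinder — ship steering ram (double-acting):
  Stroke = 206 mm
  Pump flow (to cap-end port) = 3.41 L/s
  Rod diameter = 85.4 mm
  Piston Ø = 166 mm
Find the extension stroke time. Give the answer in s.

t ≈ 1.31 s

Cap-side area A_cap = π/4 × (166 mm)² = 21640 mm^2
Swept volume V = A × L; t = V / Q = A·L / Q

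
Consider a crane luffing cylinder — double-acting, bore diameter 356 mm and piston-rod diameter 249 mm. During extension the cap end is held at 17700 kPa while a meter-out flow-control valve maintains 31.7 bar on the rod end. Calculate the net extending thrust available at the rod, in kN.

F ≈ 1600 kN

Cap-side area A_cap = π/4 × (356 mm)² = 99540 mm^2
Rod-side annular area A_ann = π/4 × (356² − 249²) = 50840 mm^2
Net thrust = P_cap·A_cap − P_rod·A_ann = 1762 kN − 161.2 kN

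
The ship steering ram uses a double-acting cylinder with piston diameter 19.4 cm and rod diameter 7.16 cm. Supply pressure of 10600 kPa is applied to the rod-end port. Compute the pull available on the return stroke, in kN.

F ≈ 271 kN

Rod-side annular area A_ann = π/4 × (19.4² − 7.16²) = 255.3 cm^2
On retraction the pressure acts on the annular area (bore minus rod).
F = P × A_ann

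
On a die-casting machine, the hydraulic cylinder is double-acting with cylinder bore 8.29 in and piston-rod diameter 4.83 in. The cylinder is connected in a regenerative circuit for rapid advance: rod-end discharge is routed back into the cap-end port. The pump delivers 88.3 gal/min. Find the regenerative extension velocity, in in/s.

v ≈ 18.6 in/s

In regeneration the rod-end outflow joins the pump flow into the cap end, so the net volume the pump must supply per unit advance equals the rod cross-section area.
Rod cross-section A_rod = π/4 × (4.83 in)² = 18.32 in^2
v = Q_pump / A_rod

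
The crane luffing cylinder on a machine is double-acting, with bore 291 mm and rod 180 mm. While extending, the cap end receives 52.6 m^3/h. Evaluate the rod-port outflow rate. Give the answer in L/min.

Cap-side area A_cap = π/4 × (291 mm)² = 66510 mm^2
Rod-side annular area A_ann = π/4 × (291² − 180²) = 41060 mm^2
Piston speed v = Q_in/A_cap; rod-end outflow Q_out = v × A_ann = Q_in × A_ann/A_cap.

Q_out ≈ 541 L/min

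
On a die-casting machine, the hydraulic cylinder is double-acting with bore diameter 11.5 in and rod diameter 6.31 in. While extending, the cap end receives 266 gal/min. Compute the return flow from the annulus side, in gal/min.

Q_out ≈ 186 gal/min

Cap-side area A_cap = π/4 × (11.5 in)² = 103.9 in^2
Rod-side annular area A_ann = π/4 × (11.5² − 6.31²) = 72.60 in^2
Piston speed v = Q_in/A_cap; rod-end outflow Q_out = v × A_ann = Q_in × A_ann/A_cap.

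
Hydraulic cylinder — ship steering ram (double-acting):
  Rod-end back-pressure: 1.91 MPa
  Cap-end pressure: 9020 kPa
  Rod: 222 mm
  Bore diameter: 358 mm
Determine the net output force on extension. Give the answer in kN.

F ≈ 790 kN

Cap-side area A_cap = π/4 × (358 mm)² = 1.007e5 mm^2
Rod-side annular area A_ann = π/4 × (358² − 222²) = 61950 mm^2
Net thrust = P_cap·A_cap − P_rod·A_ann = 908.0 kN − 118.3 kN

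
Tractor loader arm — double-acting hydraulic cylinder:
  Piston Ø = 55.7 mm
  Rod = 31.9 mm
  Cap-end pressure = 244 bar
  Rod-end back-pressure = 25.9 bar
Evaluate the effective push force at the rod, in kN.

Cap-side area A_cap = π/4 × (55.7 mm)² = 2437 mm^2
Rod-side annular area A_ann = π/4 × (55.7² − 31.9²) = 1637 mm^2
Net thrust = P_cap·A_cap − P_rod·A_ann = 59.46 kN − 4.241 kN

F ≈ 55.2 kN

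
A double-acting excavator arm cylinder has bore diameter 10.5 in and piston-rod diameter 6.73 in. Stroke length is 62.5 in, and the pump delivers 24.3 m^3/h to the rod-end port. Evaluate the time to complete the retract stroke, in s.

t ≈ 7.74 s

Rod-side annular area A_ann = π/4 × (10.5² − 6.73²) = 51.02 in^2
Swept volume V = A × L; t = V / Q = A·L / Q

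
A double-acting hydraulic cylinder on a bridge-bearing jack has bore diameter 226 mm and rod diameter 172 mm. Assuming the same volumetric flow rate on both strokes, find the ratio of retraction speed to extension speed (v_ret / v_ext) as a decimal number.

Cap-side area A_cap = π/4 × (226 mm)² = 40110 mm^2
Rod-side annular area A_ann = π/4 × (226² − 172²) = 16880 mm^2
For equal Q, v ∝ 1/A, so v_ret/v_ext = A_cap/A_ann.

v_ret/v_ext ≈ 2.38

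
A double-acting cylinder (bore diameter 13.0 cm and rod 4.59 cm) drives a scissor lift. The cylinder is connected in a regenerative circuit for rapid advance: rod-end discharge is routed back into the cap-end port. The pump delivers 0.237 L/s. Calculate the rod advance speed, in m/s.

In regeneration the rod-end outflow joins the pump flow into the cap end, so the net volume the pump must supply per unit advance equals the rod cross-section area.
Rod cross-section A_rod = π/4 × (4.59 cm)² = 16.55 cm^2
v = Q_pump / A_rod

v ≈ 0.143 m/s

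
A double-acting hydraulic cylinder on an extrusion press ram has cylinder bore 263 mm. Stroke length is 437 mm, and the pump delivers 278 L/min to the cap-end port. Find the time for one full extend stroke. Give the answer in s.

Cap-side area A_cap = π/4 × (263 mm)² = 54330 mm^2
Swept volume V = A × L; t = V / Q = A·L / Q

t ≈ 5.12 s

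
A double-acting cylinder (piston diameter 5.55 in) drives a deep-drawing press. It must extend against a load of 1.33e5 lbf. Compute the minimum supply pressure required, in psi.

P ≈ 5500 psi

Cap-side area A_cap = π/4 × (5.55 in)² = 24.19 in^2
P = F / A = 1.33e5 lbf / A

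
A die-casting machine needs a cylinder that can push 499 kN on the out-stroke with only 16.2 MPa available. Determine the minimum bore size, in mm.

Extension force acts on the full piston face: F = P × (π/4)D².
D = √(4F / (πP)) = √(4 × 499 kN / (π × 16.2 MPa))

D ≈ 198 mm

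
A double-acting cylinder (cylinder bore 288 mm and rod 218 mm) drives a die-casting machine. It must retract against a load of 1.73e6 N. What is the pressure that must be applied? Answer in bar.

Rod-side annular area A_ann = π/4 × (288² − 218²) = 27820 mm^2
Retraction: pressure acts on the annular area.
P = F / A = 1.73e6 N / A

P ≈ 622 bar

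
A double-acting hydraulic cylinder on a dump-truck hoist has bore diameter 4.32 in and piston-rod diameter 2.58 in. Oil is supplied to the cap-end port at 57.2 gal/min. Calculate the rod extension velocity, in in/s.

v ≈ 15.0 in/s

Cap-side area A_cap = π/4 × (4.32 in)² = 14.66 in^2
v = Q / A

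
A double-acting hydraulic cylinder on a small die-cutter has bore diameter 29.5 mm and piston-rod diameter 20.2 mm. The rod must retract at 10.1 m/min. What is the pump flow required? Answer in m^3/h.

Q ≈ 0.220 m^3/h

Rod-side annular area A_ann = π/4 × (29.5² − 20.2²) = 363.0 mm^2
Q = A × v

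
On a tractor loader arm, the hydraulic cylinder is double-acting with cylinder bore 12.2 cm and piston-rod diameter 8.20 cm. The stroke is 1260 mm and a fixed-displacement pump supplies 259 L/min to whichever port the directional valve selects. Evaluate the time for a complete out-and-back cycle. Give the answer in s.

Cap-side area A_cap = π/4 × (12.2 cm)² = 116.9 cm^2
Rod-side annular area A_ann = π/4 × (12.2² − 8.20²) = 64.09 cm^2
t_ext = A_cap·L/Q = 3.412 s
t_ret = A_ann·L/Q = 1.871 s
t_cycle = t_ext + t_ret

t ≈ 5.28 s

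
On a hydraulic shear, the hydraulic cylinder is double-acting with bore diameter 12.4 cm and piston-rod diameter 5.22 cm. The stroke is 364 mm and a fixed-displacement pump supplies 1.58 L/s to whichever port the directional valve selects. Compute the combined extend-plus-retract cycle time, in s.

Cap-side area A_cap = π/4 × (12.4 cm)² = 120.8 cm^2
Rod-side annular area A_ann = π/4 × (12.4² − 5.22²) = 99.36 cm^2
t_ext = A_cap·L/Q = 2.782 s
t_ret = A_ann·L/Q = 2.289 s
t_cycle = t_ext + t_ret

t ≈ 5.07 s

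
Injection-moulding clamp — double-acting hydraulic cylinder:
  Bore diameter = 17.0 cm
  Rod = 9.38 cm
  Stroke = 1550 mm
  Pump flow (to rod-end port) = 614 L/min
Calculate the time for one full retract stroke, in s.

t ≈ 2.39 s

Rod-side annular area A_ann = π/4 × (17.0² − 9.38²) = 157.9 cm^2
Swept volume V = A × L; t = V / Q = A·L / Q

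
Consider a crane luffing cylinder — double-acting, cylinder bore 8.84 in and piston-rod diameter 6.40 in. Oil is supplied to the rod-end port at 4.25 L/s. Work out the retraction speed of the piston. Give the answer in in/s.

Rod-side annular area A_ann = π/4 × (8.84² − 6.40²) = 29.21 in^2
Flow into the rod-end port fills the annular volume.
v = Q / A

v ≈ 8.88 in/s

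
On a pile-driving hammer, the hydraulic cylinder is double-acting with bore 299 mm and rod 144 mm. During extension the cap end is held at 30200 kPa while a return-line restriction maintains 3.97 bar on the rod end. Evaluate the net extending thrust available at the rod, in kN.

Cap-side area A_cap = π/4 × (299 mm)² = 70220 mm^2
Rod-side annular area A_ann = π/4 × (299² − 144²) = 53930 mm^2
Net thrust = P_cap·A_cap − P_rod·A_ann = 2121 kN − 21.41 kN

F ≈ 2100 kN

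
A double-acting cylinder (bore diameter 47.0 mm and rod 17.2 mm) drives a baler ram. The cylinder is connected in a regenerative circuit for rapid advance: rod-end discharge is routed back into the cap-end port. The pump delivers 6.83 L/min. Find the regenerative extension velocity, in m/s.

In regeneration the rod-end outflow joins the pump flow into the cap end, so the net volume the pump must supply per unit advance equals the rod cross-section area.
Rod cross-section A_rod = π/4 × (17.2 mm)² = 232.4 mm^2
v = Q_pump / A_rod

v ≈ 0.490 m/s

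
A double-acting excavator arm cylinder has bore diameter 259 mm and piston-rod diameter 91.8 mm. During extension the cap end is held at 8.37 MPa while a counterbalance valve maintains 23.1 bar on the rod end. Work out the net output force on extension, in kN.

F ≈ 335 kN

Cap-side area A_cap = π/4 × (259 mm)² = 52690 mm^2
Rod-side annular area A_ann = π/4 × (259² − 91.8²) = 46070 mm^2
Net thrust = P_cap·A_cap − P_rod·A_ann = 441.0 kN − 106.4 kN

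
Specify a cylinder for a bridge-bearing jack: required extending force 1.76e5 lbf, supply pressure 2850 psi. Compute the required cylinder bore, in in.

D ≈ 8.87 in

Extension force acts on the full piston face: F = P × (π/4)D².
D = √(4F / (πP)) = √(4 × 1.76e5 lbf / (π × 2850 psi))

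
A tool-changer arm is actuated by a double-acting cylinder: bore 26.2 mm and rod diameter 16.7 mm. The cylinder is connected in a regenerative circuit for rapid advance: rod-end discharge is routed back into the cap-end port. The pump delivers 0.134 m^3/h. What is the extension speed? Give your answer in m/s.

v ≈ 0.170 m/s

In regeneration the rod-end outflow joins the pump flow into the cap end, so the net volume the pump must supply per unit advance equals the rod cross-section area.
Rod cross-section A_rod = π/4 × (16.7 mm)² = 219.0 mm^2
v = Q_pump / A_rod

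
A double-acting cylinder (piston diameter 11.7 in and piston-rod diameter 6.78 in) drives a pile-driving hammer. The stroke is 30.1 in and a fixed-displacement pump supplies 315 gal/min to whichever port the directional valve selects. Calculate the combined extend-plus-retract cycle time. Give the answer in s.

Cap-side area A_cap = π/4 × (11.7 in)² = 107.5 in^2
Rod-side annular area A_ann = π/4 × (11.7² − 6.78²) = 71.41 in^2
t_ext = A_cap·L/Q = 2.668 s
t_ret = A_ann·L/Q = 1.772 s
t_cycle = t_ext + t_ret

t ≈ 4.44 s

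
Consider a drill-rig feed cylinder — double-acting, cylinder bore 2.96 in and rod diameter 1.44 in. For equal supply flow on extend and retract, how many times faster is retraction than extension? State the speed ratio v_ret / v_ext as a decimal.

Cap-side area A_cap = π/4 × (2.96 in)² = 6.881 in^2
Rod-side annular area A_ann = π/4 × (2.96² − 1.44²) = 5.253 in^2
For equal Q, v ∝ 1/A, so v_ret/v_ext = A_cap/A_ann.

v_ret/v_ext ≈ 1.31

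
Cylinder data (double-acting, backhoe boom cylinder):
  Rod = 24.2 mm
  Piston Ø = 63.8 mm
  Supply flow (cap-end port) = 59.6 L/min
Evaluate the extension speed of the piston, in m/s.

v ≈ 0.311 m/s

Cap-side area A_cap = π/4 × (63.8 mm)² = 3197 mm^2
v = Q / A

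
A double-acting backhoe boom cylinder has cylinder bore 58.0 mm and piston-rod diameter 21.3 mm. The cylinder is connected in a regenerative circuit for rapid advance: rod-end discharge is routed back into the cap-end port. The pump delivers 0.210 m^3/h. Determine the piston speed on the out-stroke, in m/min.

v ≈ 9.82 m/min

In regeneration the rod-end outflow joins the pump flow into the cap end, so the net volume the pump must supply per unit advance equals the rod cross-section area.
Rod cross-section A_rod = π/4 × (21.3 mm)² = 356.3 mm^2
v = Q_pump / A_rod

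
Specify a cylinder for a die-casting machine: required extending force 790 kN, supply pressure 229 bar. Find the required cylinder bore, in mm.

D ≈ 210 mm

Extension force acts on the full piston face: F = P × (π/4)D².
D = √(4F / (πP)) = √(4 × 790 kN / (π × 229 bar))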